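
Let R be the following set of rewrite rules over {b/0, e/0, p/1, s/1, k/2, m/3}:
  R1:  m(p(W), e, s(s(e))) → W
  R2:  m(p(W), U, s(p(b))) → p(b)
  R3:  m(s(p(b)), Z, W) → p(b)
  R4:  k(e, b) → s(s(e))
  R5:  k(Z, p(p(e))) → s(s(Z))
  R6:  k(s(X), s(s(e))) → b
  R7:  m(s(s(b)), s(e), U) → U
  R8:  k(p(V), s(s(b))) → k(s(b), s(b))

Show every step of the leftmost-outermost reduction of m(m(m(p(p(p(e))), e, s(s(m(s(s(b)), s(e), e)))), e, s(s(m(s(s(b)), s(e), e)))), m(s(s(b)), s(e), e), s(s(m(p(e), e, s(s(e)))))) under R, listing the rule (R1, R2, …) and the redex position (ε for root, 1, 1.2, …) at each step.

1. m(m(m(p(p(p(e))), e, s(s(m(s(s(b)), s(e), e)))), e, s(s(m(s(s(b)), s(e), e)))), m(s(s(b)), s(e), e), s(s(m(p(e), e, s(s(e))))))  →  m(m(m(p(p(p(e))), e, s(s(e))), e, s(s(m(s(s(b)), s(e), e)))), m(s(s(b)), s(e), e), s(s(m(p(e), e, s(s(e))))))   [R7 at 1.1.3.1.1]
2. m(m(m(p(p(p(e))), e, s(s(e))), e, s(s(m(s(s(b)), s(e), e)))), m(s(s(b)), s(e), e), s(s(m(p(e), e, s(s(e))))))  →  m(m(p(p(e)), e, s(s(m(s(s(b)), s(e), e)))), m(s(s(b)), s(e), e), s(s(m(p(e), e, s(s(e))))))   [R1 at 1.1]
3. m(m(p(p(e)), e, s(s(m(s(s(b)), s(e), e)))), m(s(s(b)), s(e), e), s(s(m(p(e), e, s(s(e))))))  →  m(m(p(p(e)), e, s(s(e))), m(s(s(b)), s(e), e), s(s(m(p(e), e, s(s(e))))))   [R7 at 1.3.1.1]
4. m(m(p(p(e)), e, s(s(e))), m(s(s(b)), s(e), e), s(s(m(p(e), e, s(s(e))))))  →  m(p(e), m(s(s(b)), s(e), e), s(s(m(p(e), e, s(s(e))))))   [R1 at 1]
5. m(p(e), m(s(s(b)), s(e), e), s(s(m(p(e), e, s(s(e))))))  →  m(p(e), e, s(s(m(p(e), e, s(s(e))))))   [R7 at 2]
6. m(p(e), e, s(s(m(p(e), e, s(s(e))))))  →  m(p(e), e, s(s(e)))   [R1 at 3.1.1]
7. m(p(e), e, s(s(e)))  →  e   [R1 at ε]

e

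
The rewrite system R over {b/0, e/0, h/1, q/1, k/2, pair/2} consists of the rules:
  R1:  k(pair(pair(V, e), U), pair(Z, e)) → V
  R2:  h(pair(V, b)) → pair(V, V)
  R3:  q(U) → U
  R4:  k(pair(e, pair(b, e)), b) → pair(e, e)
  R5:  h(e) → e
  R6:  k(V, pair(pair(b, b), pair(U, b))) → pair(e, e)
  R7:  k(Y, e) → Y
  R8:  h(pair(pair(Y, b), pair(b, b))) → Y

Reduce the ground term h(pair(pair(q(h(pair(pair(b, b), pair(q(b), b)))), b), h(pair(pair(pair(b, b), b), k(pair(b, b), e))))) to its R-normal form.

1. h(pair(pair(q(h(pair(pair(b, b), pair(q(b), b)))), b), h(pair(pair(pair(b, b), b), k(pair(b, b), e)))))  →  h(pair(pair(h(pair(pair(b, b), pair(q(b), b))), b), h(pair(pair(pair(b, b), b), k(pair(b, b), e)))))   [R3 at 1.1.1]
2. h(pair(pair(h(pair(pair(b, b), pair(q(b), b))), b), h(pair(pair(pair(b, b), b), k(pair(b, b), e)))))  →  h(pair(pair(h(pair(pair(b, b), pair(b, b))), b), h(pair(pair(pair(b, b), b), k(pair(b, b), e)))))   [R3 at 1.1.1.1.2.1]
3. h(pair(pair(h(pair(pair(b, b), pair(b, b))), b), h(pair(pair(pair(b, b), b), k(pair(b, b), e)))))  →  h(pair(pair(b, b), h(pair(pair(pair(b, b), b), k(pair(b, b), e)))))   [R8 at 1.1.1]
4. h(pair(pair(b, b), h(pair(pair(pair(b, b), b), k(pair(b, b), e)))))  →  h(pair(pair(b, b), h(pair(pair(pair(b, b), b), pair(b, b)))))   [R7 at 1.2.1.2]
5. h(pair(pair(b, b), h(pair(pair(pair(b, b), b), pair(b, b)))))  →  h(pair(pair(b, b), pair(b, b)))   [R8 at 1.2]
6. h(pair(pair(b, b), pair(b, b)))  →  b   [R8 at ε]

b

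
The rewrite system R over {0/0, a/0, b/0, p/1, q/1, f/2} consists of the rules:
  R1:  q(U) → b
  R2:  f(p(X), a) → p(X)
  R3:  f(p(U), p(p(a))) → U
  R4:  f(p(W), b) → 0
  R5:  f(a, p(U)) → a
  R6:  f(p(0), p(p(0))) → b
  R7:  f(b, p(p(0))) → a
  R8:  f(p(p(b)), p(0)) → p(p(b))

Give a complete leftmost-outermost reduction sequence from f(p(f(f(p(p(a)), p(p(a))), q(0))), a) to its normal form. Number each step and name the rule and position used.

p(0)

1. f(p(f(f(p(p(a)), p(p(a))), q(0))), a)  →  p(f(f(p(p(a)), p(p(a))), q(0)))   [R2 at ε]
2. p(f(f(p(p(a)), p(p(a))), q(0)))  →  p(f(p(a), q(0)))   [R3 at 1.1]
3. p(f(p(a), q(0)))  →  p(f(p(a), b))   [R1 at 1.2]
4. p(f(p(a), b))  →  p(0)   [R4 at 1]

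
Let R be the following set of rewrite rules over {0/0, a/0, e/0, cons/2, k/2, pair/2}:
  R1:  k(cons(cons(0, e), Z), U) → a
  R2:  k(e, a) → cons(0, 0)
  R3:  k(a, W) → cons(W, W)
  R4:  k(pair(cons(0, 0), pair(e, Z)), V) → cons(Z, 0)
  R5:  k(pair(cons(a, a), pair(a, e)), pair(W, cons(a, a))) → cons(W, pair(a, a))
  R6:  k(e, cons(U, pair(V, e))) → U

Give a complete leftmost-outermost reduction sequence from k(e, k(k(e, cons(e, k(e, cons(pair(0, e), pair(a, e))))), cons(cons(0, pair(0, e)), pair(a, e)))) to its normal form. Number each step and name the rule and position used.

0

1. k(e, k(k(e, cons(e, k(e, cons(pair(0, e), pair(a, e))))), cons(cons(0, pair(0, e)), pair(a, e))))  →  k(e, k(k(e, cons(e, pair(0, e))), cons(cons(0, pair(0, e)), pair(a, e))))   [R6 at 2.1.2.2]
2. k(e, k(k(e, cons(e, pair(0, e))), cons(cons(0, pair(0, e)), pair(a, e))))  →  k(e, k(e, cons(cons(0, pair(0, e)), pair(a, e))))   [R6 at 2.1]
3. k(e, k(e, cons(cons(0, pair(0, e)), pair(a, e))))  →  k(e, cons(0, pair(0, e)))   [R6 at 2]
4. k(e, cons(0, pair(0, e)))  →  0   [R6 at ε]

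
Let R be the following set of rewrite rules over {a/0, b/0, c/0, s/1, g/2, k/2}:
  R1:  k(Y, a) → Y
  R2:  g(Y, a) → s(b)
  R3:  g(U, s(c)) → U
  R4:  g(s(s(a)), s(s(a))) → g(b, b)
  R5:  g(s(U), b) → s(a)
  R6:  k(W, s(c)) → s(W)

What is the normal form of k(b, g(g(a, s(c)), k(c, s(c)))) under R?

1. k(b, g(g(a, s(c)), k(c, s(c))))  →  k(b, g(a, k(c, s(c))))   [R3 at 2.1]
2. k(b, g(a, k(c, s(c))))  →  k(b, g(a, s(c)))   [R6 at 2.2]
3. k(b, g(a, s(c)))  →  k(b, a)   [R3 at 2]
4. k(b, a)  →  b   [R1 at ε]

b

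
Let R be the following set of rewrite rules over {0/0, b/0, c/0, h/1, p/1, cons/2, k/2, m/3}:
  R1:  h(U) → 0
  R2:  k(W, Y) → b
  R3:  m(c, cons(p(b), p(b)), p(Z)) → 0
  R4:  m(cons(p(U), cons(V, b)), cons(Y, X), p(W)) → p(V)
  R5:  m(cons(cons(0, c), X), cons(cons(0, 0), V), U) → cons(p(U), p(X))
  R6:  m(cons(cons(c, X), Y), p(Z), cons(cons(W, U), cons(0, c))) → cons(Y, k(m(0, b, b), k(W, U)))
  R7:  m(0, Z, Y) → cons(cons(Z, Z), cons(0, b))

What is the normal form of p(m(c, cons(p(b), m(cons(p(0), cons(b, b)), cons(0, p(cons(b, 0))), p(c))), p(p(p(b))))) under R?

p(0)

1. p(m(c, cons(p(b), m(cons(p(0), cons(b, b)), cons(0, p(cons(b, 0))), p(c))), p(p(p(b)))))  →  p(m(c, cons(p(b), p(b)), p(p(p(b)))))   [R4 at 1.2.2]
2. p(m(c, cons(p(b), p(b)), p(p(p(b)))))  →  p(0)   [R3 at 1]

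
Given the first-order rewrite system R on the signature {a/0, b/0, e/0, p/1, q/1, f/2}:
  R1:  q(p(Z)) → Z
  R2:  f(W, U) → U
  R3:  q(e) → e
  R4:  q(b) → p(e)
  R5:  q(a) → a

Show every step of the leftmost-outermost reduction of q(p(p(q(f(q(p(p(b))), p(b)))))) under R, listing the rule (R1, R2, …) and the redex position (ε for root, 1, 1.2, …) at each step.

p(b)

1. q(p(p(q(f(q(p(p(b))), p(b))))))  →  p(q(f(q(p(p(b))), p(b))))   [R1 at ε]
2. p(q(f(q(p(p(b))), p(b))))  →  p(q(p(b)))   [R2 at 1.1]
3. p(q(p(b)))  →  p(b)   [R1 at 1]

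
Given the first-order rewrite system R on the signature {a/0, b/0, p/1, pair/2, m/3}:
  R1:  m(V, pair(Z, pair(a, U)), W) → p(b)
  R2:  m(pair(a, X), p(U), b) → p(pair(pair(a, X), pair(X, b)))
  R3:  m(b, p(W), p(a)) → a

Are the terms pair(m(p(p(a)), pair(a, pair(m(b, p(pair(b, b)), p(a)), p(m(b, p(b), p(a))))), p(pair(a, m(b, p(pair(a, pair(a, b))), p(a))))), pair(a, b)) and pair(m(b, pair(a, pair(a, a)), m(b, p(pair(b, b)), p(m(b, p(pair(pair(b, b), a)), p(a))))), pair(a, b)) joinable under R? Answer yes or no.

yes — NF(t₁) = pair(p(b), pair(a, b)), NF(t₂) = pair(p(b), pair(a, b))

Reduce t₁ = pair(m(p(p(a)), pair(a, pair(m(b, p(pair(b, b)), p(a)), p(m(b, p(b), p(a))))), p(pair(a, m(b, p(pair(a, pair(a, b))), p(a))))), pair(a, b)):
1. pair(m(p(p(a)), pair(a, pair(m(b, p(pair(b, b)), p(a)), p(m(b, p(b), p(a))))), p(pair(a, m(b, p(pair(a, pair(a, b))), p(a))))), pair(a, b))  →  pair(m(p(p(a)), pair(a, pair(a, p(m(b, p(b), p(a))))), p(pair(a, m(b, p(pair(a, pair(a, b))), p(a))))), pair(a, b))   [R3 at 1.2.2.1]
2. pair(m(p(p(a)), pair(a, pair(a, p(m(b, p(b), p(a))))), p(pair(a, m(b, p(pair(a, pair(a, b))), p(a))))), pair(a, b))  →  pair(p(b), pair(a, b))   [R1 at 1]

Reduce t₂ = pair(m(b, pair(a, pair(a, a)), m(b, p(pair(b, b)), p(m(b, p(pair(pair(b, b), a)), p(a))))), pair(a, b)):
1. pair(m(b, pair(a, pair(a, a)), m(b, p(pair(b, b)), p(m(b, p(pair(pair(b, b), a)), p(a))))), pair(a, b))  →  pair(p(b), pair(a, b))   [R1 at 1]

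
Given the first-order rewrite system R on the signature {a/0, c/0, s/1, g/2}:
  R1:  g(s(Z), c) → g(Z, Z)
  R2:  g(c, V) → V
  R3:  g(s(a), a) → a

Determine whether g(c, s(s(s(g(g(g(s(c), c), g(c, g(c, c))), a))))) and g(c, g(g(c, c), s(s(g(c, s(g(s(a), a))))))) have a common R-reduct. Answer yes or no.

yes — NF(t₁) = s(s(s(a))), NF(t₂) = s(s(s(a)))

Reduce t₁ = g(c, s(s(s(g(g(g(s(c), c), g(c, g(c, c))), a))))):
1. g(c, s(s(s(g(g(g(s(c), c), g(c, g(c, c))), a)))))  →  s(s(s(g(g(g(s(c), c), g(c, g(c, c))), a))))   [R2 at ε]
2. s(s(s(g(g(g(s(c), c), g(c, g(c, c))), a))))  →  s(s(s(g(g(g(c, c), g(c, g(c, c))), a))))   [R1 at 1.1.1.1.1]
3. s(s(s(g(g(g(c, c), g(c, g(c, c))), a))))  →  s(s(s(g(g(c, g(c, g(c, c))), a))))   [R2 at 1.1.1.1.1]
4. s(s(s(g(g(c, g(c, g(c, c))), a))))  →  s(s(s(g(g(c, g(c, c)), a))))   [R2 at 1.1.1.1]
5. s(s(s(g(g(c, g(c, c)), a))))  →  s(s(s(g(g(c, c), a))))   [R2 at 1.1.1.1]
6. s(s(s(g(g(c, c), a))))  →  s(s(s(g(c, a))))   [R2 at 1.1.1.1]
7. s(s(s(g(c, a))))  →  s(s(s(a)))   [R2 at 1.1.1]

Reduce t₂ = g(c, g(g(c, c), s(s(g(c, s(g(s(a), a))))))):
1. g(c, g(g(c, c), s(s(g(c, s(g(s(a), a)))))))  →  g(g(c, c), s(s(g(c, s(g(s(a), a))))))   [R2 at ε]
2. g(g(c, c), s(s(g(c, s(g(s(a), a))))))  →  g(c, s(s(g(c, s(g(s(a), a))))))   [R2 at 1]
3. g(c, s(s(g(c, s(g(s(a), a))))))  →  s(s(g(c, s(g(s(a), a)))))   [R2 at ε]
4. s(s(g(c, s(g(s(a), a)))))  →  s(s(s(g(s(a), a))))   [R2 at 1.1]
5. s(s(s(g(s(a), a))))  →  s(s(s(a)))   [R3 at 1.1.1]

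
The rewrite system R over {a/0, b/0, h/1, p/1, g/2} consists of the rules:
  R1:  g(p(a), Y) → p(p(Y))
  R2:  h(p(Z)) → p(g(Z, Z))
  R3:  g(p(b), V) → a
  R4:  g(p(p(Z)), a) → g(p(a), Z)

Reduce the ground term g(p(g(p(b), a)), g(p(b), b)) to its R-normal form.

p(p(a))

1. g(p(g(p(b), a)), g(p(b), b))  →  g(p(a), g(p(b), b))   [R3 at 1.1]
2. g(p(a), g(p(b), b))  →  p(p(g(p(b), b)))   [R1 at ε]
3. p(p(g(p(b), b)))  →  p(p(a))   [R3 at 1.1]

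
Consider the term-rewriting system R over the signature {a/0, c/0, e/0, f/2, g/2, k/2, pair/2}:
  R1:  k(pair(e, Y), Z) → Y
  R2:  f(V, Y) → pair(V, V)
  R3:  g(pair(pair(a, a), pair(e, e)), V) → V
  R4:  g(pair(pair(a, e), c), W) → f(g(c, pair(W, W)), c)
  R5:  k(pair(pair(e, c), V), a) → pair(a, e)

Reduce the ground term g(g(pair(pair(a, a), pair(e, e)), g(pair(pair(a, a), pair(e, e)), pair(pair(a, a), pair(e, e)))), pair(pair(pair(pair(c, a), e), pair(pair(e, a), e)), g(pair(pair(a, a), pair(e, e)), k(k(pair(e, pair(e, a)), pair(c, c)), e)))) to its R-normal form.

pair(pair(pair(pair(c, a), e), pair(pair(e, a), e)), a)

1. g(g(pair(pair(a, a), pair(e, e)), g(pair(pair(a, a), pair(e, e)), pair(pair(a, a), pair(e, e)))), pair(pair(pair(pair(c, a), e), pair(pair(e, a), e)), g(pair(pair(a, a), pair(e, e)), k(k(pair(e, pair(e, a)), pair(c, c)), e))))  →  g(g(pair(pair(a, a), pair(e, e)), pair(pair(a, a), pair(e, e))), pair(pair(pair(pair(c, a), e), pair(pair(e, a), e)), g(pair(pair(a, a), pair(e, e)), k(k(pair(e, pair(e, a)), pair(c, c)), e))))   [R3 at 1]
2. g(g(pair(pair(a, a), pair(e, e)), pair(pair(a, a), pair(e, e))), pair(pair(pair(pair(c, a), e), pair(pair(e, a), e)), g(pair(pair(a, a), pair(e, e)), k(k(pair(e, pair(e, a)), pair(c, c)), e))))  →  g(pair(pair(a, a), pair(e, e)), pair(pair(pair(pair(c, a), e), pair(pair(e, a), e)), g(pair(pair(a, a), pair(e, e)), k(k(pair(e, pair(e, a)), pair(c, c)), e))))   [R3 at 1]
3. g(pair(pair(a, a), pair(e, e)), pair(pair(pair(pair(c, a), e), pair(pair(e, a), e)), g(pair(pair(a, a), pair(e, e)), k(k(pair(e, pair(e, a)), pair(c, c)), e))))  →  pair(pair(pair(pair(c, a), e), pair(pair(e, a), e)), g(pair(pair(a, a), pair(e, e)), k(k(pair(e, pair(e, a)), pair(c, c)), e)))   [R3 at ε]
4. pair(pair(pair(pair(c, a), e), pair(pair(e, a), e)), g(pair(pair(a, a), pair(e, e)), k(k(pair(e, pair(e, a)), pair(c, c)), e)))  →  pair(pair(pair(pair(c, a), e), pair(pair(e, a), e)), k(k(pair(e, pair(e, a)), pair(c, c)), e))   [R3 at 2]
5. pair(pair(pair(pair(c, a), e), pair(pair(e, a), e)), k(k(pair(e, pair(e, a)), pair(c, c)), e))  →  pair(pair(pair(pair(c, a), e), pair(pair(e, a), e)), k(pair(e, a), e))   [R1 at 2.1]
6. pair(pair(pair(pair(c, a), e), pair(pair(e, a), e)), k(pair(e, a), e))  →  pair(pair(pair(pair(c, a), e), pair(pair(e, a), e)), a)   [R1 at 2]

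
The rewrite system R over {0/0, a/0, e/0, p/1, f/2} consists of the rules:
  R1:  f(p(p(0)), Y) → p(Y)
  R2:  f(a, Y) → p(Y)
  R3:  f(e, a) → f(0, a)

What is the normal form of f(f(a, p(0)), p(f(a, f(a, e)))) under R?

1. f(f(a, p(0)), p(f(a, f(a, e))))  →  f(p(p(0)), p(f(a, f(a, e))))   [R2 at 1]
2. f(p(p(0)), p(f(a, f(a, e))))  →  p(p(f(a, f(a, e))))   [R1 at ε]
3. p(p(f(a, f(a, e))))  →  p(p(p(f(a, e))))   [R2 at 1.1]
4. p(p(p(f(a, e))))  →  p(p(p(p(e))))   [R2 at 1.1.1]

p(p(p(p(e))))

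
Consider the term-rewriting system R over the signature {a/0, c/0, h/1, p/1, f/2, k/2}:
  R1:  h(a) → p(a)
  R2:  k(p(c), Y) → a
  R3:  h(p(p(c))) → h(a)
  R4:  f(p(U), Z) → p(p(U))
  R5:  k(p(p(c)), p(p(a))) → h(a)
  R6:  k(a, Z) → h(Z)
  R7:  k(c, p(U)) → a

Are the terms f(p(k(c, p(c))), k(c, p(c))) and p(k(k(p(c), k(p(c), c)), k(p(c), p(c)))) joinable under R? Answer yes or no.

yes — NF(t₁) = p(p(a)), NF(t₂) = p(p(a))

Reduce t₁ = f(p(k(c, p(c))), k(c, p(c))):
1. f(p(k(c, p(c))), k(c, p(c)))  →  p(p(k(c, p(c))))   [R4 at ε]
2. p(p(k(c, p(c))))  →  p(p(a))   [R7 at 1.1]

Reduce t₂ = p(k(k(p(c), k(p(c), c)), k(p(c), p(c)))):
1. p(k(k(p(c), k(p(c), c)), k(p(c), p(c))))  →  p(k(a, k(p(c), p(c))))   [R2 at 1.1]
2. p(k(a, k(p(c), p(c))))  →  p(h(k(p(c), p(c))))   [R6 at 1]
3. p(h(k(p(c), p(c))))  →  p(h(a))   [R2 at 1.1]
4. p(h(a))  →  p(p(a))   [R1 at 1]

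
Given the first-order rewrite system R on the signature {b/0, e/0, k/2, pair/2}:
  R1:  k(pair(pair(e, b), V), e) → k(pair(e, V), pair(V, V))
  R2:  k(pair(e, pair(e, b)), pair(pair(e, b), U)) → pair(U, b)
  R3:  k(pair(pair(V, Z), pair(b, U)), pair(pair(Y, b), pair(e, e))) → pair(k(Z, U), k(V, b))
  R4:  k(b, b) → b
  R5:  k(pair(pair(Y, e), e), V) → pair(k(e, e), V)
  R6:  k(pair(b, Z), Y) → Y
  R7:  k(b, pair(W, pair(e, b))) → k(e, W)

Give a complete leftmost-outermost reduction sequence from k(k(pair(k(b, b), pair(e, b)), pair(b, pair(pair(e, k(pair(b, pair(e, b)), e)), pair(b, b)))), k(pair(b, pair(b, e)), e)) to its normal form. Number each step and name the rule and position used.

e

1. k(k(pair(k(b, b), pair(e, b)), pair(b, pair(pair(e, k(pair(b, pair(e, b)), e)), pair(b, b)))), k(pair(b, pair(b, e)), e))  →  k(k(pair(b, pair(e, b)), pair(b, pair(pair(e, k(pair(b, pair(e, b)), e)), pair(b, b)))), k(pair(b, pair(b, e)), e))   [R4 at 1.1.1]
2. k(k(pair(b, pair(e, b)), pair(b, pair(pair(e, k(pair(b, pair(e, b)), e)), pair(b, b)))), k(pair(b, pair(b, e)), e))  →  k(pair(b, pair(pair(e, k(pair(b, pair(e, b)), e)), pair(b, b))), k(pair(b, pair(b, e)), e))   [R6 at 1]
3. k(pair(b, pair(pair(e, k(pair(b, pair(e, b)), e)), pair(b, b))), k(pair(b, pair(b, e)), e))  →  k(pair(b, pair(b, e)), e)   [R6 at ε]
4. k(pair(b, pair(b, e)), e)  →  e   [R6 at ε]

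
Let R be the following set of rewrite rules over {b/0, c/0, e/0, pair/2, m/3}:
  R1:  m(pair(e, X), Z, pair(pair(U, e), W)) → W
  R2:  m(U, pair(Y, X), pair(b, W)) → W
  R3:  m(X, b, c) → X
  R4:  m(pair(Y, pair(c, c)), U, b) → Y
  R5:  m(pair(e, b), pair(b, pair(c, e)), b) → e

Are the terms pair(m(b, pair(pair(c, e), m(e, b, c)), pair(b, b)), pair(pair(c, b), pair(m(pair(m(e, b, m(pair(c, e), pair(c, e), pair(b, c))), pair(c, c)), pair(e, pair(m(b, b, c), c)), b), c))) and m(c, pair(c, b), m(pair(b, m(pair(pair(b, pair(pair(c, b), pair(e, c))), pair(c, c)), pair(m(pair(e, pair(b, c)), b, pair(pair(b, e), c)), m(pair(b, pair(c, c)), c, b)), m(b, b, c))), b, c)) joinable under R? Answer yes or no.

yes — NF(t₁) = pair(b, pair(pair(c, b), pair(e, c))), NF(t₂) = pair(b, pair(pair(c, b), pair(e, c)))

Reduce t₁ = pair(m(b, pair(pair(c, e), m(e, b, c)), pair(b, b)), pair(pair(c, b), pair(m(pair(m(e, b, m(pair(c, e), pair(c, e), pair(b, c))), pair(c, c)), pair(e, pair(m(b, b, c), c)), b), c))):
1. pair(m(b, pair(pair(c, e), m(e, b, c)), pair(b, b)), pair(pair(c, b), pair(m(pair(m(e, b, m(pair(c, e), pair(c, e), pair(b, c))), pair(c, c)), pair(e, pair(m(b, b, c), c)), b), c)))  →  pair(b, pair(pair(c, b), pair(m(pair(m(e, b, m(pair(c, e), pair(c, e), pair(b, c))), pair(c, c)), pair(e, pair(m(b, b, c), c)), b), c)))   [R2 at 1]
2. pair(b, pair(pair(c, b), pair(m(pair(m(e, b, m(pair(c, e), pair(c, e), pair(b, c))), pair(c, c)), pair(e, pair(m(b, b, c), c)), b), c)))  →  pair(b, pair(pair(c, b), pair(m(e, b, m(pair(c, e), pair(c, e), pair(b, c))), c)))   [R4 at 2.2.1]
3. pair(b, pair(pair(c, b), pair(m(e, b, m(pair(c, e), pair(c, e), pair(b, c))), c)))  →  pair(b, pair(pair(c, b), pair(m(e, b, c), c)))   [R2 at 2.2.1.3]
4. pair(b, pair(pair(c, b), pair(m(e, b, c), c)))  →  pair(b, pair(pair(c, b), pair(e, c)))   [R3 at 2.2.1]

Reduce t₂ = m(c, pair(c, b), m(pair(b, m(pair(pair(b, pair(pair(c, b), pair(e, c))), pair(c, c)), pair(m(pair(e, pair(b, c)), b, pair(pair(b, e), c)), m(pair(b, pair(c, c)), c, b)), m(b, b, c))), b, c)):
1. m(c, pair(c, b), m(pair(b, m(pair(pair(b, pair(pair(c, b), pair(e, c))), pair(c, c)), pair(m(pair(e, pair(b, c)), b, pair(pair(b, e), c)), m(pair(b, pair(c, c)), c, b)), m(b, b, c))), b, c))  →  m(c, pair(c, b), pair(b, m(pair(pair(b, pair(pair(c, b), pair(e, c))), pair(c, c)), pair(m(pair(e, pair(b, c)), b, pair(pair(b, e), c)), m(pair(b, pair(c, c)), c, b)), m(b, b, c))))   [R3 at 3]
2. m(c, pair(c, b), pair(b, m(pair(pair(b, pair(pair(c, b), pair(e, c))), pair(c, c)), pair(m(pair(e, pair(b, c)), b, pair(pair(b, e), c)), m(pair(b, pair(c, c)), c, b)), m(b, b, c))))  →  m(pair(pair(b, pair(pair(c, b), pair(e, c))), pair(c, c)), pair(m(pair(e, pair(b, c)), b, pair(pair(b, e), c)), m(pair(b, pair(c, c)), c, b)), m(b, b, c))   [R2 at ε]
3. m(pair(pair(b, pair(pair(c, b), pair(e, c))), pair(c, c)), pair(m(pair(e, pair(b, c)), b, pair(pair(b, e), c)), m(pair(b, pair(c, c)), c, b)), m(b, b, c))  →  m(pair(pair(b, pair(pair(c, b), pair(e, c))), pair(c, c)), pair(c, m(pair(b, pair(c, c)), c, b)), m(b, b, c))   [R1 at 2.1]
4. m(pair(pair(b, pair(pair(c, b), pair(e, c))), pair(c, c)), pair(c, m(pair(b, pair(c, c)), c, b)), m(b, b, c))  →  m(pair(pair(b, pair(pair(c, b), pair(e, c))), pair(c, c)), pair(c, b), m(b, b, c))   [R4 at 2.2]
5. m(pair(pair(b, pair(pair(c, b), pair(e, c))), pair(c, c)), pair(c, b), m(b, b, c))  →  m(pair(pair(b, pair(pair(c, b), pair(e, c))), pair(c, c)), pair(c, b), b)   [R3 at 3]
6. m(pair(pair(b, pair(pair(c, b), pair(e, c))), pair(c, c)), pair(c, b), b)  →  pair(b, pair(pair(c, b), pair(e, c)))   [R4 at ε]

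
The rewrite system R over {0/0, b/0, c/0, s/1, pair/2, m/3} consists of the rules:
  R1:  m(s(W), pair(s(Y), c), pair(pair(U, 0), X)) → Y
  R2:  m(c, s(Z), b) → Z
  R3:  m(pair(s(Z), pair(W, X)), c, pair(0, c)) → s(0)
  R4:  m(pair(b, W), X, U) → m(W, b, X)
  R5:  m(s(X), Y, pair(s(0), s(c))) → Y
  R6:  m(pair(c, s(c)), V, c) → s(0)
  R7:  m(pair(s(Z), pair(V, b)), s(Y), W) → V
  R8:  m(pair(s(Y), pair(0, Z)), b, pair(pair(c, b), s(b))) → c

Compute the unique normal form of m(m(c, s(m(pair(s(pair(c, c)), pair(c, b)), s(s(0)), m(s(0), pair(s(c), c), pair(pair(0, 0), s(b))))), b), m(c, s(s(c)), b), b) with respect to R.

1. m(m(c, s(m(pair(s(pair(c, c)), pair(c, b)), s(s(0)), m(s(0), pair(s(c), c), pair(pair(0, 0), s(b))))), b), m(c, s(s(c)), b), b)  →  m(m(pair(s(pair(c, c)), pair(c, b)), s(s(0)), m(s(0), pair(s(c), c), pair(pair(0, 0), s(b)))), m(c, s(s(c)), b), b)   [R2 at 1]
2. m(m(pair(s(pair(c, c)), pair(c, b)), s(s(0)), m(s(0), pair(s(c), c), pair(pair(0, 0), s(b)))), m(c, s(s(c)), b), b)  →  m(c, m(c, s(s(c)), b), b)   [R7 at 1]
3. m(c, m(c, s(s(c)), b), b)  →  m(c, s(c), b)   [R2 at 2]
4. m(c, s(c), b)  →  c   [R2 at ε]

c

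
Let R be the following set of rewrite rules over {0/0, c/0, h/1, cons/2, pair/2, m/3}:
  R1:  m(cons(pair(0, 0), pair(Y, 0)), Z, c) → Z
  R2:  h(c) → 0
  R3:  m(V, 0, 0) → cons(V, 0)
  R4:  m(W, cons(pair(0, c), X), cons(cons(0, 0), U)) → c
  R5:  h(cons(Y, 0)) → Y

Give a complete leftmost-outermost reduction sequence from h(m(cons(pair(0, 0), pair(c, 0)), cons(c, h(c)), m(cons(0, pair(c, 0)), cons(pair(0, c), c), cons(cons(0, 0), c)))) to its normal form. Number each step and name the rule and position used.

1. h(m(cons(pair(0, 0), pair(c, 0)), cons(c, h(c)), m(cons(0, pair(c, 0)), cons(pair(0, c), c), cons(cons(0, 0), c))))  →  h(m(cons(pair(0, 0), pair(c, 0)), cons(c, 0), m(cons(0, pair(c, 0)), cons(pair(0, c), c), cons(cons(0, 0), c))))   [R2 at 1.2.2]
2. h(m(cons(pair(0, 0), pair(c, 0)), cons(c, 0), m(cons(0, pair(c, 0)), cons(pair(0, c), c), cons(cons(0, 0), c))))  →  h(m(cons(pair(0, 0), pair(c, 0)), cons(c, 0), c))   [R4 at 1.3]
3. h(m(cons(pair(0, 0), pair(c, 0)), cons(c, 0), c))  →  h(cons(c, 0))   [R1 at 1]
4. h(cons(c, 0))  →  c   [R5 at ε]

c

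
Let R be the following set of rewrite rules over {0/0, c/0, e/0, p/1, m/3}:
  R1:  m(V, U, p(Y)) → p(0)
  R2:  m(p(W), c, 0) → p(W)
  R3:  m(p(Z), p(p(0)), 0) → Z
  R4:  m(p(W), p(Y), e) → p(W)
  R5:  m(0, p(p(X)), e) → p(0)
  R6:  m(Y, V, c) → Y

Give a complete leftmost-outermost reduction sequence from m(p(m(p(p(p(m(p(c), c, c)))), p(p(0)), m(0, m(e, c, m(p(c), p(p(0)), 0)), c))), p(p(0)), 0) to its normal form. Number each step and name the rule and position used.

p(p(p(c)))

1. m(p(m(p(p(p(m(p(c), c, c)))), p(p(0)), m(0, m(e, c, m(p(c), p(p(0)), 0)), c))), p(p(0)), 0)  →  m(p(p(p(m(p(c), c, c)))), p(p(0)), m(0, m(e, c, m(p(c), p(p(0)), 0)), c))   [R3 at ε]
2. m(p(p(p(m(p(c), c, c)))), p(p(0)), m(0, m(e, c, m(p(c), p(p(0)), 0)), c))  →  m(p(p(p(p(c)))), p(p(0)), m(0, m(e, c, m(p(c), p(p(0)), 0)), c))   [R6 at 1.1.1.1]
3. m(p(p(p(p(c)))), p(p(0)), m(0, m(e, c, m(p(c), p(p(0)), 0)), c))  →  m(p(p(p(p(c)))), p(p(0)), 0)   [R6 at 3]
4. m(p(p(p(p(c)))), p(p(0)), 0)  →  p(p(p(c)))   [R3 at ε]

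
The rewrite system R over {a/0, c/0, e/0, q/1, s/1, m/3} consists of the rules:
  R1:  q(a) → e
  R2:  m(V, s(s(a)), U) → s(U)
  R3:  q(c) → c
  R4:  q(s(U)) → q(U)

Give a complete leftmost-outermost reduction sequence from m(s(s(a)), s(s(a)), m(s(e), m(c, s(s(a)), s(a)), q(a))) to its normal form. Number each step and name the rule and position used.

s(s(e))

1. m(s(s(a)), s(s(a)), m(s(e), m(c, s(s(a)), s(a)), q(a)))  →  s(m(s(e), m(c, s(s(a)), s(a)), q(a)))   [R2 at ε]
2. s(m(s(e), m(c, s(s(a)), s(a)), q(a)))  →  s(m(s(e), s(s(a)), q(a)))   [R2 at 1.2]
3. s(m(s(e), s(s(a)), q(a)))  →  s(s(q(a)))   [R2 at 1]
4. s(s(q(a)))  →  s(s(e))   [R1 at 1.1]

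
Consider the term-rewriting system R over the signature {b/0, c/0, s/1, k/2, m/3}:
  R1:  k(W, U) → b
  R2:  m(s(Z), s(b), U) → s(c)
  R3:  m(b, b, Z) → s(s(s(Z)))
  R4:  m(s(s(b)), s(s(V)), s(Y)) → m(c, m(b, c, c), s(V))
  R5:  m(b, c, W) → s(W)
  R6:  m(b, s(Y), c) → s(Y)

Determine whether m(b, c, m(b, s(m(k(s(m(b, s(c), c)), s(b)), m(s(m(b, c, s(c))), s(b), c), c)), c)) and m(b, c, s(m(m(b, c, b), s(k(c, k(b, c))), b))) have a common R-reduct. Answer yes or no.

Reduce t₁ = m(b, c, m(b, s(m(k(s(m(b, s(c), c)), s(b)), m(s(m(b, c, s(c))), s(b), c), c)), c)):
1. m(b, c, m(b, s(m(k(s(m(b, s(c), c)), s(b)), m(s(m(b, c, s(c))), s(b), c), c)), c))  →  s(m(b, s(m(k(s(m(b, s(c), c)), s(b)), m(s(m(b, c, s(c))), s(b), c), c)), c))   [R5 at ε]
2. s(m(b, s(m(k(s(m(b, s(c), c)), s(b)), m(s(m(b, c, s(c))), s(b), c), c)), c))  →  s(s(m(k(s(m(b, s(c), c)), s(b)), m(s(m(b, c, s(c))), s(b), c), c)))   [R6 at 1]
3. s(s(m(k(s(m(b, s(c), c)), s(b)), m(s(m(b, c, s(c))), s(b), c), c)))  →  s(s(m(b, m(s(m(b, c, s(c))), s(b), c), c)))   [R1 at 1.1.1]
4. s(s(m(b, m(s(m(b, c, s(c))), s(b), c), c)))  →  s(s(m(b, s(c), c)))   [R2 at 1.1.2]
5. s(s(m(b, s(c), c)))  →  s(s(s(c)))   [R6 at 1.1]

Reduce t₂ = m(b, c, s(m(m(b, c, b), s(k(c, k(b, c))), b))):
1. m(b, c, s(m(m(b, c, b), s(k(c, k(b, c))), b)))  →  s(s(m(m(b, c, b), s(k(c, k(b, c))), b)))   [R5 at ε]
2. s(s(m(m(b, c, b), s(k(c, k(b, c))), b)))  →  s(s(m(s(b), s(k(c, k(b, c))), b)))   [R5 at 1.1.1]
3. s(s(m(s(b), s(k(c, k(b, c))), b)))  →  s(s(m(s(b), s(b), b)))   [R1 at 1.1.2.1]
4. s(s(m(s(b), s(b), b)))  →  s(s(s(c)))   [R2 at 1.1]

yes — NF(t₁) = s(s(s(c))), NF(t₂) = s(s(s(c)))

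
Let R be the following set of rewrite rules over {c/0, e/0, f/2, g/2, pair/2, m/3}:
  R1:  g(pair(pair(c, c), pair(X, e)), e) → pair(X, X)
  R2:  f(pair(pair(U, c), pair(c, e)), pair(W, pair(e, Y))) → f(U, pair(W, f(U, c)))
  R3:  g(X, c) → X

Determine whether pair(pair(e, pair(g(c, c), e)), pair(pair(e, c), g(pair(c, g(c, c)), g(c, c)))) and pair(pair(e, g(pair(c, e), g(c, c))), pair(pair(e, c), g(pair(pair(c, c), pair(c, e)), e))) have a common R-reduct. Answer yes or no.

Reduce t₁ = pair(pair(e, pair(g(c, c), e)), pair(pair(e, c), g(pair(c, g(c, c)), g(c, c)))):
1. pair(pair(e, pair(g(c, c), e)), pair(pair(e, c), g(pair(c, g(c, c)), g(c, c))))  →  pair(pair(e, pair(c, e)), pair(pair(e, c), g(pair(c, g(c, c)), g(c, c))))   [R3 at 1.2.1]
2. pair(pair(e, pair(c, e)), pair(pair(e, c), g(pair(c, g(c, c)), g(c, c))))  →  pair(pair(e, pair(c, e)), pair(pair(e, c), g(pair(c, c), g(c, c))))   [R3 at 2.2.1.2]
3. pair(pair(e, pair(c, e)), pair(pair(e, c), g(pair(c, c), g(c, c))))  →  pair(pair(e, pair(c, e)), pair(pair(e, c), g(pair(c, c), c)))   [R3 at 2.2.2]
4. pair(pair(e, pair(c, e)), pair(pair(e, c), g(pair(c, c), c)))  →  pair(pair(e, pair(c, e)), pair(pair(e, c), pair(c, c)))   [R3 at 2.2]

Reduce t₂ = pair(pair(e, g(pair(c, e), g(c, c))), pair(pair(e, c), g(pair(pair(c, c), pair(c, e)), e))):
1. pair(pair(e, g(pair(c, e), g(c, c))), pair(pair(e, c), g(pair(pair(c, c), pair(c, e)), e)))  →  pair(pair(e, g(pair(c, e), c)), pair(pair(e, c), g(pair(pair(c, c), pair(c, e)), e)))   [R3 at 1.2.2]
2. pair(pair(e, g(pair(c, e), c)), pair(pair(e, c), g(pair(pair(c, c), pair(c, e)), e)))  →  pair(pair(e, pair(c, e)), pair(pair(e, c), g(pair(pair(c, c), pair(c, e)), e)))   [R3 at 1.2]
3. pair(pair(e, pair(c, e)), pair(pair(e, c), g(pair(pair(c, c), pair(c, e)), e)))  →  pair(pair(e, pair(c, e)), pair(pair(e, c), pair(c, c)))   [R1 at 2.2]

yes — NF(t₁) = pair(pair(e, pair(c, e)), pair(pair(e, c), pair(c, c))), NF(t₂) = pair(pair(e, pair(c, e)), pair(pair(e, c), pair(c, c)))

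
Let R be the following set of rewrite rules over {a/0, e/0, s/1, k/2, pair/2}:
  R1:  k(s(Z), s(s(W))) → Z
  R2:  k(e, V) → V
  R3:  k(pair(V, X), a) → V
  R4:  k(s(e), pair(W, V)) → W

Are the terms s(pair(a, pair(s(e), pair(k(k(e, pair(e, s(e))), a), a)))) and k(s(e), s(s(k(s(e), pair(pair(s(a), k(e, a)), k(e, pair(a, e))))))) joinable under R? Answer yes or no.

Reduce t₁ = s(pair(a, pair(s(e), pair(k(k(e, pair(e, s(e))), a), a)))):
1. s(pair(a, pair(s(e), pair(k(k(e, pair(e, s(e))), a), a))))  →  s(pair(a, pair(s(e), pair(k(pair(e, s(e)), a), a))))   [R2 at 1.2.2.1.1]
2. s(pair(a, pair(s(e), pair(k(pair(e, s(e)), a), a))))  →  s(pair(a, pair(s(e), pair(e, a))))   [R3 at 1.2.2.1]

Reduce t₂ = k(s(e), s(s(k(s(e), pair(pair(s(a), k(e, a)), k(e, pair(a, e))))))):
1. k(s(e), s(s(k(s(e), pair(pair(s(a), k(e, a)), k(e, pair(a, e)))))))  →  e   [R1 at ε]

no — NF(t₁) = s(pair(a, pair(s(e), pair(e, a)))), NF(t₂) = e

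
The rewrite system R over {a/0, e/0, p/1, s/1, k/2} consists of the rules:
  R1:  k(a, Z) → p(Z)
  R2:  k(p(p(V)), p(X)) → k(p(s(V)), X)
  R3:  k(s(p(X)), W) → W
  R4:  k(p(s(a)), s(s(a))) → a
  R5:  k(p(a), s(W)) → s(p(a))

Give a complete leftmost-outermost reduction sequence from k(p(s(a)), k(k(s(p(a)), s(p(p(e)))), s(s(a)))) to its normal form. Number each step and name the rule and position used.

a

1. k(p(s(a)), k(k(s(p(a)), s(p(p(e)))), s(s(a))))  →  k(p(s(a)), k(s(p(p(e))), s(s(a))))   [R3 at 2.1]
2. k(p(s(a)), k(s(p(p(e))), s(s(a))))  →  k(p(s(a)), s(s(a)))   [R3 at 2]
3. k(p(s(a)), s(s(a)))  →  a   [R4 at ε]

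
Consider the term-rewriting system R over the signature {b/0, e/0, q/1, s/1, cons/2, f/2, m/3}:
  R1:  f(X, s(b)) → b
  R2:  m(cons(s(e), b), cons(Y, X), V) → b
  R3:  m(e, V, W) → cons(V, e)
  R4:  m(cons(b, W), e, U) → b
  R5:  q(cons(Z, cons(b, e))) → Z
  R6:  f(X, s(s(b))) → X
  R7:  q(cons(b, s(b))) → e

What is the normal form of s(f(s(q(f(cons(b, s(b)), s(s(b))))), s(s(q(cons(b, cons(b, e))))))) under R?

s(s(e))

1. s(f(s(q(f(cons(b, s(b)), s(s(b))))), s(s(q(cons(b, cons(b, e)))))))  →  s(f(s(q(cons(b, s(b)))), s(s(q(cons(b, cons(b, e)))))))   [R6 at 1.1.1.1]
2. s(f(s(q(cons(b, s(b)))), s(s(q(cons(b, cons(b, e)))))))  →  s(f(s(e), s(s(q(cons(b, cons(b, e)))))))   [R7 at 1.1.1]
3. s(f(s(e), s(s(q(cons(b, cons(b, e)))))))  →  s(f(s(e), s(s(b))))   [R5 at 1.2.1.1]
4. s(f(s(e), s(s(b))))  →  s(s(e))   [R6 at 1]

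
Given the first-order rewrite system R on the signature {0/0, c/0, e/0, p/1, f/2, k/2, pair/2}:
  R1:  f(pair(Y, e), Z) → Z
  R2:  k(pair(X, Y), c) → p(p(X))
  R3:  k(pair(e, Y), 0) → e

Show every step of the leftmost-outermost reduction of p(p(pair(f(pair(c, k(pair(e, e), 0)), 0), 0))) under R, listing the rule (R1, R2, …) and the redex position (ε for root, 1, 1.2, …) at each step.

1. p(p(pair(f(pair(c, k(pair(e, e), 0)), 0), 0)))  →  p(p(pair(f(pair(c, e), 0), 0)))   [R3 at 1.1.1.1.2]
2. p(p(pair(f(pair(c, e), 0), 0)))  →  p(p(pair(0, 0)))   [R1 at 1.1.1]

p(p(pair(0, 0)))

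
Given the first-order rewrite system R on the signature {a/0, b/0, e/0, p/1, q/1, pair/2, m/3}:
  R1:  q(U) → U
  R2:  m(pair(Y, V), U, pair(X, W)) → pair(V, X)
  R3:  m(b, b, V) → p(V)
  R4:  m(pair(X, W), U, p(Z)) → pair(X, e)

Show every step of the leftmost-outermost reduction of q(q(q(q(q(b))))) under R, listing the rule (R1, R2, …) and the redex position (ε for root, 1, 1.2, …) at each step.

b

1. q(q(q(q(q(b)))))  →  q(q(q(q(b))))   [R1 at ε]
2. q(q(q(q(b))))  →  q(q(q(b)))   [R1 at ε]
3. q(q(q(b)))  →  q(q(b))   [R1 at ε]
4. q(q(b))  →  q(b)   [R1 at ε]
5. q(b)  →  b   [R1 at ε]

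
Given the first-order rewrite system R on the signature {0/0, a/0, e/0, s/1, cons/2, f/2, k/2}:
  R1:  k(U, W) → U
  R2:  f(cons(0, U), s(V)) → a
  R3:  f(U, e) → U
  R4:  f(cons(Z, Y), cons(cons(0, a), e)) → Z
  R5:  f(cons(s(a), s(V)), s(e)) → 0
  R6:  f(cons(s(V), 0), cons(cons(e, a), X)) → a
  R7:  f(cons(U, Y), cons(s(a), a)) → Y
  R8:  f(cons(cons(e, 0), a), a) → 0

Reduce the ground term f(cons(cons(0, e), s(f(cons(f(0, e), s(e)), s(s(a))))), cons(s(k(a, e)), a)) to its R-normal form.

1. f(cons(cons(0, e), s(f(cons(f(0, e), s(e)), s(s(a))))), cons(s(k(a, e)), a))  →  f(cons(cons(0, e), s(f(cons(0, s(e)), s(s(a))))), cons(s(k(a, e)), a))   [R3 at 1.2.1.1.1]
2. f(cons(cons(0, e), s(f(cons(0, s(e)), s(s(a))))), cons(s(k(a, e)), a))  →  f(cons(cons(0, e), s(a)), cons(s(k(a, e)), a))   [R2 at 1.2.1]
3. f(cons(cons(0, e), s(a)), cons(s(k(a, e)), a))  →  f(cons(cons(0, e), s(a)), cons(s(a), a))   [R1 at 2.1.1]
4. f(cons(cons(0, e), s(a)), cons(s(a), a))  →  s(a)   [R7 at ε]

s(a)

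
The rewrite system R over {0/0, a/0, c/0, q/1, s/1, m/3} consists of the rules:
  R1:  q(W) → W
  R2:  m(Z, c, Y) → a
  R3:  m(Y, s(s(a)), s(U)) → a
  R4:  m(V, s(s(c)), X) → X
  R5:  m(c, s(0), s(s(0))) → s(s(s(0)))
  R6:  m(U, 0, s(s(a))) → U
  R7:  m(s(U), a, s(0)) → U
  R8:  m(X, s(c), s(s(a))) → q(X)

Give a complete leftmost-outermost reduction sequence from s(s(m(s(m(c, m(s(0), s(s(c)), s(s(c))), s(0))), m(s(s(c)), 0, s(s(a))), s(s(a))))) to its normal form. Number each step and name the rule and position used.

1. s(s(m(s(m(c, m(s(0), s(s(c)), s(s(c))), s(0))), m(s(s(c)), 0, s(s(a))), s(s(a)))))  →  s(s(m(s(m(c, s(s(c)), s(0))), m(s(s(c)), 0, s(s(a))), s(s(a)))))   [R4 at 1.1.1.1.2]
2. s(s(m(s(m(c, s(s(c)), s(0))), m(s(s(c)), 0, s(s(a))), s(s(a)))))  →  s(s(m(s(s(0)), m(s(s(c)), 0, s(s(a))), s(s(a)))))   [R4 at 1.1.1.1]
3. s(s(m(s(s(0)), m(s(s(c)), 0, s(s(a))), s(s(a)))))  →  s(s(m(s(s(0)), s(s(c)), s(s(a)))))   [R6 at 1.1.2]
4. s(s(m(s(s(0)), s(s(c)), s(s(a)))))  →  s(s(s(s(a))))   [R4 at 1.1]

s(s(s(s(a))))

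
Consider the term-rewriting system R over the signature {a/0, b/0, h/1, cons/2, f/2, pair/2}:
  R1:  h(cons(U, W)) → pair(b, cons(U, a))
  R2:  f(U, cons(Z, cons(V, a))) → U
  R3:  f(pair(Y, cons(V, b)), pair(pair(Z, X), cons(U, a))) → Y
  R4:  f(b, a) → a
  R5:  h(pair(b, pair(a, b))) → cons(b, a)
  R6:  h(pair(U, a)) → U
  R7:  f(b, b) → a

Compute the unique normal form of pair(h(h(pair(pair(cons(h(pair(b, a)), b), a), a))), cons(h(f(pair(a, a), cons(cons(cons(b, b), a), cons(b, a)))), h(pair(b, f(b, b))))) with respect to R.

1. pair(h(h(pair(pair(cons(h(pair(b, a)), b), a), a))), cons(h(f(pair(a, a), cons(cons(cons(b, b), a), cons(b, a)))), h(pair(b, f(b, b)))))  →  pair(h(pair(cons(h(pair(b, a)), b), a)), cons(h(f(pair(a, a), cons(cons(cons(b, b), a), cons(b, a)))), h(pair(b, f(b, b)))))   [R6 at 1.1]
2. pair(h(pair(cons(h(pair(b, a)), b), a)), cons(h(f(pair(a, a), cons(cons(cons(b, b), a), cons(b, a)))), h(pair(b, f(b, b)))))  →  pair(cons(h(pair(b, a)), b), cons(h(f(pair(a, a), cons(cons(cons(b, b), a), cons(b, a)))), h(pair(b, f(b, b)))))   [R6 at 1]
3. pair(cons(h(pair(b, a)), b), cons(h(f(pair(a, a), cons(cons(cons(b, b), a), cons(b, a)))), h(pair(b, f(b, b)))))  →  pair(cons(b, b), cons(h(f(pair(a, a), cons(cons(cons(b, b), a), cons(b, a)))), h(pair(b, f(b, b)))))   [R6 at 1.1]
4. pair(cons(b, b), cons(h(f(pair(a, a), cons(cons(cons(b, b), a), cons(b, a)))), h(pair(b, f(b, b)))))  →  pair(cons(b, b), cons(h(pair(a, a)), h(pair(b, f(b, b)))))   [R2 at 2.1.1]
5. pair(cons(b, b), cons(h(pair(a, a)), h(pair(b, f(b, b)))))  →  pair(cons(b, b), cons(a, h(pair(b, f(b, b)))))   [R6 at 2.1]
6. pair(cons(b, b), cons(a, h(pair(b, f(b, b)))))  →  pair(cons(b, b), cons(a, h(pair(b, a))))   [R7 at 2.2.1.2]
7. pair(cons(b, b), cons(a, h(pair(b, a))))  →  pair(cons(b, b), cons(a, b))   [R6 at 2.2]

pair(cons(b, b), cons(a, b))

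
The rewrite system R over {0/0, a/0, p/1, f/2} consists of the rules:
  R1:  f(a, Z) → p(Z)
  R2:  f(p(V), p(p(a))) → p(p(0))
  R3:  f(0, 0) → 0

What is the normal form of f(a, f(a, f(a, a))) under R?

1. f(a, f(a, f(a, a)))  →  p(f(a, f(a, a)))   [R1 at ε]
2. p(f(a, f(a, a)))  →  p(p(f(a, a)))   [R1 at 1]
3. p(p(f(a, a)))  →  p(p(p(a)))   [R1 at 1.1]

p(p(p(a)))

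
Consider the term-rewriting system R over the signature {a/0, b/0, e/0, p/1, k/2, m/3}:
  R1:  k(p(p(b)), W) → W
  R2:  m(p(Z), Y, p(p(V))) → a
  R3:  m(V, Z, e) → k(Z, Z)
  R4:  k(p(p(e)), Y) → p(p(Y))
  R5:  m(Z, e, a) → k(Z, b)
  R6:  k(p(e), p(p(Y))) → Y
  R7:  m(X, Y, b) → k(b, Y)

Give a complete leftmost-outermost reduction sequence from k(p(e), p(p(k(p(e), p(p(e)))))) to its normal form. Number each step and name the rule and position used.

1. k(p(e), p(p(k(p(e), p(p(e))))))  →  k(p(e), p(p(e)))   [R6 at ε]
2. k(p(e), p(p(e)))  →  e   [R6 at ε]

e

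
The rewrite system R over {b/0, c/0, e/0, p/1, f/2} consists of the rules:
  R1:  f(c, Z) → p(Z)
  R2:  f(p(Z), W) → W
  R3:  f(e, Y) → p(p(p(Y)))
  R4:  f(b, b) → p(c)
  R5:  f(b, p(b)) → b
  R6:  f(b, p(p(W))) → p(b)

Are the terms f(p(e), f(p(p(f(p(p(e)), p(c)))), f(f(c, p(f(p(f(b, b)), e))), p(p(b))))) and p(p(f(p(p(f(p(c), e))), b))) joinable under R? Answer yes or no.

Reduce t₁ = f(p(e), f(p(p(f(p(p(e)), p(c)))), f(f(c, p(f(p(f(b, b)), e))), p(p(b))))):
1. f(p(e), f(p(p(f(p(p(e)), p(c)))), f(f(c, p(f(p(f(b, b)), e))), p(p(b)))))  →  f(p(p(f(p(p(e)), p(c)))), f(f(c, p(f(p(f(b, b)), e))), p(p(b))))   [R2 at ε]
2. f(p(p(f(p(p(e)), p(c)))), f(f(c, p(f(p(f(b, b)), e))), p(p(b))))  →  f(f(c, p(f(p(f(b, b)), e))), p(p(b)))   [R2 at ε]
3. f(f(c, p(f(p(f(b, b)), e))), p(p(b)))  →  f(p(p(f(p(f(b, b)), e))), p(p(b)))   [R1 at 1]
4. f(p(p(f(p(f(b, b)), e))), p(p(b)))  →  p(p(b))   [R2 at ε]

Reduce t₂ = p(p(f(p(p(f(p(c), e))), b))):
1. p(p(f(p(p(f(p(c), e))), b)))  →  p(p(b))   [R2 at 1.1]

yes — NF(t₁) = p(p(b)), NF(t₂) = p(p(b))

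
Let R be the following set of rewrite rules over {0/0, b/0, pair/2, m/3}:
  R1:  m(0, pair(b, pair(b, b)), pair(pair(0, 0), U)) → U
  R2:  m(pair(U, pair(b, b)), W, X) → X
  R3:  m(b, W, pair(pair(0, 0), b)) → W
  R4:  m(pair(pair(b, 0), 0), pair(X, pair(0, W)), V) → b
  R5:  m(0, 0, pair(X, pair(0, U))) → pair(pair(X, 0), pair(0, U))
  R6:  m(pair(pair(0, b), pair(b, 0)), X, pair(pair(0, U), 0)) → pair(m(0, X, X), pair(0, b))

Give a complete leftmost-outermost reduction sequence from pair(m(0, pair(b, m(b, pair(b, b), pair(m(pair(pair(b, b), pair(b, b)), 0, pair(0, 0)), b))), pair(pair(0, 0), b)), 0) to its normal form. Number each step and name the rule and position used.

pair(b, 0)

1. pair(m(0, pair(b, m(b, pair(b, b), pair(m(pair(pair(b, b), pair(b, b)), 0, pair(0, 0)), b))), pair(pair(0, 0), b)), 0)  →  pair(m(0, pair(b, m(b, pair(b, b), pair(pair(0, 0), b))), pair(pair(0, 0), b)), 0)   [R2 at 1.2.2.3.1]
2. pair(m(0, pair(b, m(b, pair(b, b), pair(pair(0, 0), b))), pair(pair(0, 0), b)), 0)  →  pair(m(0, pair(b, pair(b, b)), pair(pair(0, 0), b)), 0)   [R3 at 1.2.2]
3. pair(m(0, pair(b, pair(b, b)), pair(pair(0, 0), b)), 0)  →  pair(b, 0)   [R1 at 1]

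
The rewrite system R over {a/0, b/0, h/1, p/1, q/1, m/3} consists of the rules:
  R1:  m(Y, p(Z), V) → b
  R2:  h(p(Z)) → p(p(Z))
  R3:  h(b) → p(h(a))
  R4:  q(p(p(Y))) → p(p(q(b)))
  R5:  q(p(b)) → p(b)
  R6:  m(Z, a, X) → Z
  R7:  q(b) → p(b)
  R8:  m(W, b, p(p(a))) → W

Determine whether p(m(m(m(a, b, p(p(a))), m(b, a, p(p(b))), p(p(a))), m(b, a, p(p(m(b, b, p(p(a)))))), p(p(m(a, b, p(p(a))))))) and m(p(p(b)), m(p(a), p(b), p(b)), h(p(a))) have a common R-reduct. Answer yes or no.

no — NF(t₁) = p(a), NF(t₂) = p(p(b))

Reduce t₁ = p(m(m(m(a, b, p(p(a))), m(b, a, p(p(b))), p(p(a))), m(b, a, p(p(m(b, b, p(p(a)))))), p(p(m(a, b, p(p(a))))))):
1. p(m(m(m(a, b, p(p(a))), m(b, a, p(p(b))), p(p(a))), m(b, a, p(p(m(b, b, p(p(a)))))), p(p(m(a, b, p(p(a)))))))  →  p(m(m(a, m(b, a, p(p(b))), p(p(a))), m(b, a, p(p(m(b, b, p(p(a)))))), p(p(m(a, b, p(p(a)))))))   [R8 at 1.1.1]
2. p(m(m(a, m(b, a, p(p(b))), p(p(a))), m(b, a, p(p(m(b, b, p(p(a)))))), p(p(m(a, b, p(p(a)))))))  →  p(m(m(a, b, p(p(a))), m(b, a, p(p(m(b, b, p(p(a)))))), p(p(m(a, b, p(p(a)))))))   [R6 at 1.1.2]
3. p(m(m(a, b, p(p(a))), m(b, a, p(p(m(b, b, p(p(a)))))), p(p(m(a, b, p(p(a)))))))  →  p(m(a, m(b, a, p(p(m(b, b, p(p(a)))))), p(p(m(a, b, p(p(a)))))))   [R8 at 1.1]
4. p(m(a, m(b, a, p(p(m(b, b, p(p(a)))))), p(p(m(a, b, p(p(a)))))))  →  p(m(a, b, p(p(m(a, b, p(p(a)))))))   [R6 at 1.2]
5. p(m(a, b, p(p(m(a, b, p(p(a)))))))  →  p(m(a, b, p(p(a))))   [R8 at 1.3.1.1]
6. p(m(a, b, p(p(a))))  →  p(a)   [R8 at 1]

Reduce t₂ = m(p(p(b)), m(p(a), p(b), p(b)), h(p(a))):
1. m(p(p(b)), m(p(a), p(b), p(b)), h(p(a)))  →  m(p(p(b)), b, h(p(a)))   [R1 at 2]
2. m(p(p(b)), b, h(p(a)))  →  m(p(p(b)), b, p(p(a)))   [R2 at 3]
3. m(p(p(b)), b, p(p(a)))  →  p(p(b))   [R8 at ε]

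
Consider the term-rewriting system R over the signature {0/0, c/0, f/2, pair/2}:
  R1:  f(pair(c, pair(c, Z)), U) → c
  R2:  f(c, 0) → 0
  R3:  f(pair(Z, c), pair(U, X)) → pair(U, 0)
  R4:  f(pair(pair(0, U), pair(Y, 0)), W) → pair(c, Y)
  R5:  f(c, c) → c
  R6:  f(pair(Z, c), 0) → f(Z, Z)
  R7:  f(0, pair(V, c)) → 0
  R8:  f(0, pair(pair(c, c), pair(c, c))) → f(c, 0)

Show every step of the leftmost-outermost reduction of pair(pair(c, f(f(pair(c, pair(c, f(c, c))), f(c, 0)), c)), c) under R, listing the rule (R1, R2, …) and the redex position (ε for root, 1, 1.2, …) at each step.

1. pair(pair(c, f(f(pair(c, pair(c, f(c, c))), f(c, 0)), c)), c)  →  pair(pair(c, f(c, c)), c)   [R1 at 1.2.1]
2. pair(pair(c, f(c, c)), c)  →  pair(pair(c, c), c)   [R5 at 1.2]

pair(pair(c, c), c)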